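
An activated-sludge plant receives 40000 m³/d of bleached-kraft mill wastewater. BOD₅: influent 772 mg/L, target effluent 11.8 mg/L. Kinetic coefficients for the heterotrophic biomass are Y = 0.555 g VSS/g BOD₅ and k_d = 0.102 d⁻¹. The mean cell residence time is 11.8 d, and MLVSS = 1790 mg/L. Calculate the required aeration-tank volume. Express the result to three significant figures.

V ≈ 50500 m³

Steady-state biomass mass balance: V·X·(1 + k_d·θ_c) = Y·Q·(S₀ − S)·θ_c, so V = 0.555 × 40000 × (772 − 11.8) × 11.8 / [1790 × (1 + 0.102 × 11.8)] = 1.99×10^8 / 3944 = 50487 m³.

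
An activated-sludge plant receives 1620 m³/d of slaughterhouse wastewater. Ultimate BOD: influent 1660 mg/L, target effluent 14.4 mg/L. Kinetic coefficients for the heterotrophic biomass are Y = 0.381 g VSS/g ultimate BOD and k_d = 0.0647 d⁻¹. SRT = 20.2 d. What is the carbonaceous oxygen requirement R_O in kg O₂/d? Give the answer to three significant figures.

R_O ≈ 2040 kg O₂/d

Correct the yield for decay: Y_obs = Y/(1 + k_d θ_c) = 0.381 / (1 + 0.0647 × 20.2) = 0.381 / 2.307 = 0.1652.
Mass of ultimate BOD removed per day: Q(S₀ − S) = 1620 × 1646 g/m³ = 2666 kg/d.
Biomass synthesised: P_X = Y_obs × 2666 = 440.3 kg VSS/d.
R_O = Q·(S₀ − S) − 1.42·P_X = 2666 − 1.42 × 440.3 = 2041 kg O₂/d.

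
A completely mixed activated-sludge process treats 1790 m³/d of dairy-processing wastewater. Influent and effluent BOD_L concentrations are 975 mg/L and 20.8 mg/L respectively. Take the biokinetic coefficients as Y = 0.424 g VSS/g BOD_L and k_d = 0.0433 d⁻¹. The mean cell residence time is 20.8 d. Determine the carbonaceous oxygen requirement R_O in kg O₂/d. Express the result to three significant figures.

Correct the yield for decay: Y_obs = Y/(1 + k_d θ_c) = 0.424 / (1 + 0.0433 × 20.8) = 0.424 / 1.901 = 0.2231.
Substrate removed = Q·(S₀ − S) = 1790 m³/d × (975 − 20.8) g/m³ = 1.71×10^6 g/d = 1708 kg/d.
P_X = Y_obs·Q·(S₀ − S) = 0.2231 × 1708 = 381.0 kg VSS/d.
Carbonaceous O₂ demand = substrate oxidised − cell-mass equivalent = 1708 − 1.42 × 381.0 = 1167 kg O₂/d.

R_O ≈ 1170 kg O₂/d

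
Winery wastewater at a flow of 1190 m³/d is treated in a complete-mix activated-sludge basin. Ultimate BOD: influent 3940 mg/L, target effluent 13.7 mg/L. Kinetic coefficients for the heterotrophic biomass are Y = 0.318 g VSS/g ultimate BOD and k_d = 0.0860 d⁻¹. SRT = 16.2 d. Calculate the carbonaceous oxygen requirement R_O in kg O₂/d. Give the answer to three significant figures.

Correct the yield for decay: Y_obs = Y/(1 + k_d θ_c) = 0.318 / (1 + 0.0860 × 16.2) = 0.318 / 2.393 = 0.1329.
Q·(S₀ − S) = 1190 × (3940 − 13.7) × 10⁻³ = 4672 kg/d removed.
Net sludge production P_X = 0.1329 × 4672 = 620.8 kg VSS/d.
R_O = Q·ΔS − 1.42 P_X = 4672 − 881.6 = 3791 kg O₂/d.

R_O ≈ 3790 kg O₂/d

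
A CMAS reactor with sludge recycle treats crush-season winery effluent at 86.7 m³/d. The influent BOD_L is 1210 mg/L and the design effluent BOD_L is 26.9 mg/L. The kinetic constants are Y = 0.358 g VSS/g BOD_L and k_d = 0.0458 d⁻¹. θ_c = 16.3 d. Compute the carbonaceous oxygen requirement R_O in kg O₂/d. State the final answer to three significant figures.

R_O ≈ 72.7 kg O₂/d

Correct the yield for decay: Y_obs = Y/(1 + k_d θ_c) = 0.358 / (1 + 0.0458 × 16.3) = 0.358 / 1.747 = 0.2050.
ΔS = 1210 − 26.9 = 1183 mg/L, so the substrate removal rate is 86.7 × 1183/1000 = 102.6 kg BOD_L/d.
Net sludge production P_X = 0.2050 × 102.6 = 21.03 kg VSS/d.
R_O = Q·ΔS − 1.42 P_X = 102.6 − 29.86 = 72.72 kg O₂/d.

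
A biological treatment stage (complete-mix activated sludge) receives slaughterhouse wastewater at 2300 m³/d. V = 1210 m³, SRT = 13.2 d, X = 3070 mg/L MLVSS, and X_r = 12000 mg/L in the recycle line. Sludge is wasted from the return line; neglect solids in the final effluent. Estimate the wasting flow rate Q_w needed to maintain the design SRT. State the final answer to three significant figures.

Q_w = (V·X)/(θ_c X_r) = 1210 × 3070 / (13.2 × 12000) = 23.45 m³/d.

Q_w ≈ 23.5 m³/d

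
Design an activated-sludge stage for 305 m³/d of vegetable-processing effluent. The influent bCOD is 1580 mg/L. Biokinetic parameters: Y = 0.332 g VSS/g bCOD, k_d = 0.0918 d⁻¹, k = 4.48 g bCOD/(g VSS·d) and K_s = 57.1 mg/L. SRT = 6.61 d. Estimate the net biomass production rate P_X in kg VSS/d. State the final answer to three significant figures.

From the Monod/SRT balance for a CMAS, S = K_s·(1+k_d θ_c)/[θ_c·(Y k − k_d) − 1] = 57.1 × (1 + 0.0918 × 6.61) / [6.61 × (0.332 × 4.48 − 0.0918) − 1] = 91.75 / 8.225 = 11.16 mg/L.
Y_obs = Y / (1 + k_d θ_c) = 0.332 / (1 + 0.0918 × 6.61) = 0.332 / 1.607 = 0.2066.
ΔS = 1580 − 11.2 = 1569 mg/L, so the substrate removal rate is 305 × 1569/1000 = 478.5 kg bCOD/d.
Biomass produced: P_X = Y_obs·Q·ΔS = 0.2066 × 478.5 ≈ 98.87 kg VSS/d.

P_X ≈ 98.9 kg VSS/d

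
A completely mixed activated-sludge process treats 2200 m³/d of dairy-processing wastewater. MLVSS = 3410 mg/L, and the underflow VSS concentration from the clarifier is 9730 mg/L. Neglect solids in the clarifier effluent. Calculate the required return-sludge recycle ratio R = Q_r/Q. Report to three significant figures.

Solids balance on the clarifier gives (1+R)X = R·X_r, so R = X/(X_r − X) = 3410 / (9730 − 3410) = 0.5396.

R ≈ 0.540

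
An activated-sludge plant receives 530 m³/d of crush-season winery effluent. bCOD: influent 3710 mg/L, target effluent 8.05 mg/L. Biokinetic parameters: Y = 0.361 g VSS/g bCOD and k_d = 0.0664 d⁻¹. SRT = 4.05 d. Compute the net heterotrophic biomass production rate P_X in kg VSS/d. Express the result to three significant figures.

P_X ≈ 558 kg VSS/d

Y_obs = Y / (1 + k_d θ_c) = 0.361 / (1 + 0.0664 × 4.05) = 0.361 / 1.269 = 0.2845.
Mass of bCOD removed per day: Q(S₀ − S) = 530 × 3702 g/m³ = 1962 kg/d.
P_X = Y_obs · Q(S₀ − S) = 0.2845 × 1962 = 558.2 kg VSS/d.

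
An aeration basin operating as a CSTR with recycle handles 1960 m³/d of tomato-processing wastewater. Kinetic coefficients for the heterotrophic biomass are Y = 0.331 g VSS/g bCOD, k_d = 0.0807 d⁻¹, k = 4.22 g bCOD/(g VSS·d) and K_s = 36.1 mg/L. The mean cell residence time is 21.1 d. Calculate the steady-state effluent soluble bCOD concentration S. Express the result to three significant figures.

From the Monod/SRT balance for a CMAS, S = K_s·(1+k_d θ_c)/[θ_c·(Y k − k_d) − 1] = 36.1 × (1 + 0.0807 × 21.1) / [21.1 × (0.331 × 4.22 − 0.0807) − 1] = 97.57 / 26.77 = 3.645 mg/L.

S ≈ 3.64 mg/L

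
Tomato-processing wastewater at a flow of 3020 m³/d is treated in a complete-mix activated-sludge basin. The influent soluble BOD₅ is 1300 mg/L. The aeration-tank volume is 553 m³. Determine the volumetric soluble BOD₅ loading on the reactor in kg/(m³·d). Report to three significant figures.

L_v ≈ 7.10 kg soluble BOD₅/(m³·d)

Volumetric loading L_v = Q·S₀ / V = 3020 × 1300 g/m³ / 553.0 m³ = 7099 g/(m³·d) = 7.099 kg soluble BOD₅/(m³·d).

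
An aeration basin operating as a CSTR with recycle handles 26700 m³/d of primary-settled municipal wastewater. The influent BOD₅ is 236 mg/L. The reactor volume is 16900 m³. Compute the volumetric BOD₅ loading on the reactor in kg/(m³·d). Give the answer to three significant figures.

L_v = Q S₀ / V = 26700 × 236 × 10⁻³ / 16900 = 0.3729 kg/(m³·d).

L_v ≈ 0.373 kg BOD₅/(m³·d)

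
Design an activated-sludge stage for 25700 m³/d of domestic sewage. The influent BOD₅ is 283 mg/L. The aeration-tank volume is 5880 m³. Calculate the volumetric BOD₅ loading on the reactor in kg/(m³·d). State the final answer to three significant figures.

Volumetric loading L_v = Q·S₀ / V = 25700 × 283 g/m³ / 5880 m³ = 1237 g/(m³·d) = 1.237 kg BOD₅/(m³·d).

L_v ≈ 1.24 kg BOD₅/(m³·d)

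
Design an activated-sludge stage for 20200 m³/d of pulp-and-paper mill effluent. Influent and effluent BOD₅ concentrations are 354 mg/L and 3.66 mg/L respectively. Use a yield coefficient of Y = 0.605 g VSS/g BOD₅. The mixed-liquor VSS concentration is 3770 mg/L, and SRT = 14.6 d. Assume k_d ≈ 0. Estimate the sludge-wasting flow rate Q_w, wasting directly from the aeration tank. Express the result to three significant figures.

Q_w ≈ 1140 m³/d

Biomass mass balance (decay neglected): V·X = Y·Q·(S₀ − S)·θ_c, so V = 0.605 × 20200 × (354 − 3.66) × 14.6 / 3770 = 16581 m³.
For wasting at MLVSS concentration, Q_w = V/θ_c = 16581/14.6 = 1136 m³/d.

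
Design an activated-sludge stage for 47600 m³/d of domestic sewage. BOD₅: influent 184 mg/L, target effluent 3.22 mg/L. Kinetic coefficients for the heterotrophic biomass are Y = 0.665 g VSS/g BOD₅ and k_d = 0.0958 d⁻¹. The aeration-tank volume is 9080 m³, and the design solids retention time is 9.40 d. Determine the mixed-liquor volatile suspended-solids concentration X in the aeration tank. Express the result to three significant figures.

From V·X·(1 + k_d·θ_c) = Y·Q·(S₀ − S)·θ_c: X = 0.665 × 47600 × (184 − 3.22) × 9.40 / [9080 × (1 + 0.0958 × 9.40)] = 3117 mg/L.

X ≈ 3120 mg/L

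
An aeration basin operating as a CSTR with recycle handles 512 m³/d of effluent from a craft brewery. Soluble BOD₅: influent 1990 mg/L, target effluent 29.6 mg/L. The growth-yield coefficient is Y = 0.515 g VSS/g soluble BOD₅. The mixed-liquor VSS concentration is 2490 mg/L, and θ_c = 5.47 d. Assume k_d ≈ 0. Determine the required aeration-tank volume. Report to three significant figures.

V ≈ 1140 m³

With k_d = 0 the design equation reduces to V = Y Q (S₀−S) θ_c / X = 0.515 × 512 × (1990 − 29.6) × 5.47 / 2490 = 1136 m³.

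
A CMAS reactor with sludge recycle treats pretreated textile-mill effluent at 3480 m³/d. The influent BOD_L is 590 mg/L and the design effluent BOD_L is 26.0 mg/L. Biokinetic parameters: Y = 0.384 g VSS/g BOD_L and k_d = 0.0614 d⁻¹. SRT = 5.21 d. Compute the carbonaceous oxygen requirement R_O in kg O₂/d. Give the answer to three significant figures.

R_O ≈ 1150 kg O₂/d

Correct the yield for decay: Y_obs = Y/(1 + k_d θ_c) = 0.384 / (1 + 0.0614 × 5.21) = 0.384 / 1.320 = 0.2909.
Q·(S₀ − S) = 3480 × (590 − 26.0) × 10⁻³ = 1963 kg/d removed.
Biomass synthesised: P_X = Y_obs × 1963 = 571.0 kg VSS/d.
R_O = Q·(S₀ − S) − 1.42·P_X = 1963 − 1.42 × 571.0 = 1152 kg O₂/d.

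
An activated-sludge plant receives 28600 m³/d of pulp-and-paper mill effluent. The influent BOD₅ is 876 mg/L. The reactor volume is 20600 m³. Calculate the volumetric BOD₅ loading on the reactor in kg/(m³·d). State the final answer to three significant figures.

L_v ≈ 1.22 kg BOD₅/(m³·d)

L_v = Q S₀ / V = 28600 × 876 × 10⁻³ / 20600 = 1.216 kg/(m³·d).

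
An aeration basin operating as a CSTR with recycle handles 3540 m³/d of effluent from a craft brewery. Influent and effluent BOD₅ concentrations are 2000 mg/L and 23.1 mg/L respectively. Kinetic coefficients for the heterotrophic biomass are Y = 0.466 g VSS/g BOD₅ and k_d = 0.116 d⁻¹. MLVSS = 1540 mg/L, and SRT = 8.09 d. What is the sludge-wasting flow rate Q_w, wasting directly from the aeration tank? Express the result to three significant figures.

From the SRT design equation V = Y Q (S₀−S) θ_c / [X (1 + k_d θ_c)] = 0.466 × 3540 × (2000 − 23.1) × 8.09 / [1540 × (1 + 0.116 × 8.09)] = 2.64×10^7 / 2985 = 8838 m³.
For wasting at MLVSS concentration, Q_w = V/θ_c = 8838/8.09 = 1092 m³/d.

Q_w ≈ 1090 m³/d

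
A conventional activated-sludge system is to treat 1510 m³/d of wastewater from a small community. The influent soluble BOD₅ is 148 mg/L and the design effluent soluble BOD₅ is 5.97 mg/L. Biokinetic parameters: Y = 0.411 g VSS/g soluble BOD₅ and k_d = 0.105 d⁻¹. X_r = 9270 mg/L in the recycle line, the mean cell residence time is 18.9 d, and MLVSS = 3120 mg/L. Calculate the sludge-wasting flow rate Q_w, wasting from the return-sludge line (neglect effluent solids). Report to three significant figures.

Steady-state biomass mass balance: V·X·(1 + k_d·θ_c) = Y·Q·(S₀ − S)·θ_c, so V = 0.411 × 1510 × (148 − 5.97) × 18.9 / [3120 × (1 + 0.105 × 18.9)] = 1.67×10^6 / 9312 = 178.9 m³.
Wasting from the return line (neglecting effluent solids): Q_w = V·X / (θ_c·X_r) = 178.9 × 3120 / (18.9 × 9270) = 3.186 m³/d.

Q_w ≈ 3.19 m³/d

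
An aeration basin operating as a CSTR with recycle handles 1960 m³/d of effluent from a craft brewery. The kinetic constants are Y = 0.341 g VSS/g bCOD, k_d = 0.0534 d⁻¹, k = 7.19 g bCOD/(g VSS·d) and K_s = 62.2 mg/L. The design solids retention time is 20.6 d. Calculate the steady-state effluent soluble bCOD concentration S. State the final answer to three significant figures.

S ≈ 2.70 mg/L

Effluent substrate depends only on kinetics and SRT: S = K_s(1 + k_d θ_c) / [θ_c(Yk − k_d) − 1] = 62.2 × (1 + 0.0534 × 20.6) / [20.6 × (0.341 × 7.19 − 0.0534) − 1] = 130.6 / 48.41 = 2.698 mg/L.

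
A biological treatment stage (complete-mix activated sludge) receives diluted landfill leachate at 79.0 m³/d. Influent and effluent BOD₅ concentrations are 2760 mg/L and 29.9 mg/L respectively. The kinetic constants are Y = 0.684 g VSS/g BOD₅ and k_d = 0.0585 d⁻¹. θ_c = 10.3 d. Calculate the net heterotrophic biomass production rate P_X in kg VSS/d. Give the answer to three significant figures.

P_X ≈ 92.1 kg VSS/d

The observed yield is Y_obs = Y/(1 + k_d·θ_c) = 0.684 / (1 + 0.0585 × 10.3) = 0.684 / 1.603 = 0.4268 g VSS per g BOD₅ removed.
Q·(S₀ − S) = 79.0 × (2760 − 29.9) × 10⁻³ = 215.7 kg/d removed.
Net biomass production P_X = Y_obs × Q·(S₀ − S) = 0.4268 × 215.7 = 92.06 kg VSS/d.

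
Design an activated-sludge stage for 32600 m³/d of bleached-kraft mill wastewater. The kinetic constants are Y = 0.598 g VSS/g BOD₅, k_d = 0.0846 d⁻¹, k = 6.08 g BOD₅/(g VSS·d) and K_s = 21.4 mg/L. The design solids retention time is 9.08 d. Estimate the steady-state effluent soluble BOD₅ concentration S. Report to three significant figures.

S ≈ 1.21 mg/L

For a completely mixed reactor with recycle the Lawrence–McCarty relation gives S = K_s·(1 + k_d·θ_c) / [θ_c·(Y·k − k_d) − 1] = 21.4 × (1 + 0.0846 × 9.08) / [9.08 × (0.598 × 6.08 − 0.0846) − 1] = 37.84 / 31.25 = 1.211 mg/L.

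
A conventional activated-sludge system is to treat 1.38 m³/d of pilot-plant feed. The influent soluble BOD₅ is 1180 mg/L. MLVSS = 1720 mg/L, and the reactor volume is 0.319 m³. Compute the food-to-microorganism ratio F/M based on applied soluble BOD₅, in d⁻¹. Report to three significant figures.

F/M ≈ 2.97 d⁻¹

Food-to-microorganism ratio F/M = Q S₀ / (V X) = 1.38 × 1180 / (0.3190 × 1720) = 2.968 d⁻¹.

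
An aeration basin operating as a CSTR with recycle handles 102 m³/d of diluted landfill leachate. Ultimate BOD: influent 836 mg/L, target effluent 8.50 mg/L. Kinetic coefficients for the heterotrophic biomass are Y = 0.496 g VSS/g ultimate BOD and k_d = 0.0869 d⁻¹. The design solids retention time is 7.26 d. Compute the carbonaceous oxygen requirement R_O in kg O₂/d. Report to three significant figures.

R_O ≈ 48.0 kg O₂/d

Y_obs = Y / (1 + k_d θ_c) = 0.496 / (1 + 0.0869 × 7.26) = 0.496 / 1.631 = 0.3041.
Q·(S₀ − S) = 102 × (836 − 8.50) × 10⁻³ = 84.41 kg/d removed.
P_X = Y_obs·Q·(S₀ − S) = 0.3041 × 84.41 = 25.67 kg VSS/d.
R_O = Q·(S₀ − S) − 1.42·P_X = 84.41 − 1.42 × 25.67 = 47.95 kg O₂/d.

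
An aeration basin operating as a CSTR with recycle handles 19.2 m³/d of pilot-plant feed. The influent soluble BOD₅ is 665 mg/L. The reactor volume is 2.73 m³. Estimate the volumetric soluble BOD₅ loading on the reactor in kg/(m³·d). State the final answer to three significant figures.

L_v = Q S₀ / V = 19.2 × 665 × 10⁻³ / 2.730 = 4.677 kg/(m³·d).

L_v ≈ 4.68 kg soluble BOD₅/(m³·d)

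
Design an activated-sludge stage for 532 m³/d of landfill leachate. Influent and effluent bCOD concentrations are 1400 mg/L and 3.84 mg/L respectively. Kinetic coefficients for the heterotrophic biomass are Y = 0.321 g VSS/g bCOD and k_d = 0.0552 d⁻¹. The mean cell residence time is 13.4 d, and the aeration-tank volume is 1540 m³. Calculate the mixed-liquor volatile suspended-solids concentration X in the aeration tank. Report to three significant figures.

X = Y·Q·ΔS·θ_c / [V·(1 + k_d θ_c)] = 0.321 × 532 × (1400 − 3.84) × 13.4 / [1540 × (1 + 0.0552 × 13.4)] = 1193 mg/L.

X ≈ 1190 mg/L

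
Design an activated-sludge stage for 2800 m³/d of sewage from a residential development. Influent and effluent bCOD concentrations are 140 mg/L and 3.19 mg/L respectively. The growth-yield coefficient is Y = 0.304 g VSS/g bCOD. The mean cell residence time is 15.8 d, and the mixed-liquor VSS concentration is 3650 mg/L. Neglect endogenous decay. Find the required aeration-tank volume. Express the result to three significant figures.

V ≈ 504 m³

Biomass mass balance (decay neglected): V·X = Y·Q·(S₀ − S)·θ_c, so V = 0.304 × 2800 × (140 − 3.19) × 15.8 / 3650 = 504.1 m³.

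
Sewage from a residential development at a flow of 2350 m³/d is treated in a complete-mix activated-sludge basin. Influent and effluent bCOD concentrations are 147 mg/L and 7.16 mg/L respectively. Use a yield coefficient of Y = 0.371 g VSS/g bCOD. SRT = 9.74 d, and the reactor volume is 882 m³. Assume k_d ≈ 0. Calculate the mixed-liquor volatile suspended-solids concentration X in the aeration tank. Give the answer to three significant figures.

From V·X = Y·Q·(S₀ − S)·θ_c (decay neglected): X = 0.371 × 2350 × (147 − 7.16) × 9.74 / 882 = 1346 mg/L.

X ≈ 1350 mg/L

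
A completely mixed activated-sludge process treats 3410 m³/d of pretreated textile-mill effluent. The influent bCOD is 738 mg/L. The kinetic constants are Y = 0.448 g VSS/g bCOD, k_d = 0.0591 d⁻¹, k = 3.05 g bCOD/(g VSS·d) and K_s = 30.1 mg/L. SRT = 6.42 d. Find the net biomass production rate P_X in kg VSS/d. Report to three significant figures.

Effluent substrate depends only on kinetics and SRT: S = K_s(1 + k_d θ_c) / [θ_c(Yk − k_d) − 1] = 30.1 × (1 + 0.0591 × 6.42) / [6.42 × (0.448 × 3.05 − 0.0591) − 1] = 41.52 / 7.393 = 5.616 mg/L.
Correct the yield for decay: Y_obs = Y/(1 + k_d θ_c) = 0.448 / (1 + 0.0591 × 6.42) = 0.448 / 1.379 = 0.3248.
Q·(S₀ − S) = 3410 × (738 − 5.62) × 10⁻³ = 2497 kg/d removed.
P_X = Y_obs · Q(S₀ − S) = 0.3248 × 2497 = 811.1 kg VSS/d.

P_X ≈ 811 kg VSS/d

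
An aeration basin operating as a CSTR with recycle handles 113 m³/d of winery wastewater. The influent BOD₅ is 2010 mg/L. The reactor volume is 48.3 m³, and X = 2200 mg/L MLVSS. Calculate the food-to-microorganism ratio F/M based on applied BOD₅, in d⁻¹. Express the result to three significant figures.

F/M ≈ 2.14 d⁻¹

Food-to-microorganism ratio F/M = Q S₀ / (V X) = 113 × 2010 / (48.30 × 2200) = 2.137 d⁻¹.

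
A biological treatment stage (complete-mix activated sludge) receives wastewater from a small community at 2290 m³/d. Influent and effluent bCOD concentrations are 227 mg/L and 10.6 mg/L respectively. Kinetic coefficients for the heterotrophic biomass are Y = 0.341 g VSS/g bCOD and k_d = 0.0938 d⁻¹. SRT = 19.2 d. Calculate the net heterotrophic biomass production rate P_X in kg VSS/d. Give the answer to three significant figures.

Y_obs = Y / (1 + k_d θ_c) = 0.341 / (1 + 0.0938 × 19.2) = 0.341 / 2.801 = 0.1217.
Mass of bCOD removed per day: Q(S₀ − S) = 2290 × 216.4 g/m³ = 495.6 kg/d.
Biomass produced: P_X = Y_obs·Q·ΔS = 0.1217 × 495.6 ≈ 60.33 kg VSS/d.

P_X ≈ 60.3 kg VSS/d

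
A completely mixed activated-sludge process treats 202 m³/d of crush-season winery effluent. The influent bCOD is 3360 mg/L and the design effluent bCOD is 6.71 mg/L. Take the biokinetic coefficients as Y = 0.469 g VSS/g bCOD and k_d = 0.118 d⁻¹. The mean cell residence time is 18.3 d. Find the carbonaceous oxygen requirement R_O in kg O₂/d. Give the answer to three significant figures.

R_O ≈ 535 kg O₂/d

Observed yield with endogenous decay: Y_obs = Y / (1 + k_d·θ_c) = 0.469 / (1 + 0.118 × 18.3) = 0.469 / 3.159 = 0.1484 g VSS/g bCOD.
Substrate removed = Q·(S₀ − S) = 202 m³/d × (3360 − 6.71) g/m³ = 6.77×10^5 g/d = 677.4 kg/d.
Net sludge production P_X = 0.1484 × 677.4 = 100.6 kg VSS/d.
R_O = Q·ΔS − 1.42 P_X = 677.4 − 142.8 = 534.6 kg O₂/d.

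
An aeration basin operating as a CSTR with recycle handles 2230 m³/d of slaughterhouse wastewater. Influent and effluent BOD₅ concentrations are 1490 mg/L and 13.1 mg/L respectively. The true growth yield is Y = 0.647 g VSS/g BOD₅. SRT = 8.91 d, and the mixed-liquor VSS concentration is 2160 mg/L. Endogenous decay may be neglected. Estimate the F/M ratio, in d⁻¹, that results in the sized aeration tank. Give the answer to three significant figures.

F/M ≈ 0.175 d⁻¹

Biomass mass balance (decay neglected): V·X = Y·Q·(S₀ − S)·θ_c, so V = 0.647 × 2230 × (1490 − 13.1) × 8.91 / 2160 = 8790 m³.
Food-to-microorganism ratio F/M = Q S₀ / (V X) = 2230 × 1490 / (8790 × 2160) = 0.1750 d⁻¹.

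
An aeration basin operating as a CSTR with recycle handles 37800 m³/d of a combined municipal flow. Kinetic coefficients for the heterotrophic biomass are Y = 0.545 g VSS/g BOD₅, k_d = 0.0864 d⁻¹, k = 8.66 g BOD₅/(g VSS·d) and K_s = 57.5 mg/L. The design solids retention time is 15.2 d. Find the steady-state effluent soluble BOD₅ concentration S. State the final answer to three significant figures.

S ≈ 1.92 mg/L

Effluent substrate depends only on kinetics and SRT: S = K_s(1 + k_d θ_c) / [θ_c(Yk − k_d) − 1] = 57.5 × (1 + 0.0864 × 15.2) / [15.2 × (0.545 × 8.66 − 0.0864) − 1] = 133.0 / 69.43 = 1.916 mg/L.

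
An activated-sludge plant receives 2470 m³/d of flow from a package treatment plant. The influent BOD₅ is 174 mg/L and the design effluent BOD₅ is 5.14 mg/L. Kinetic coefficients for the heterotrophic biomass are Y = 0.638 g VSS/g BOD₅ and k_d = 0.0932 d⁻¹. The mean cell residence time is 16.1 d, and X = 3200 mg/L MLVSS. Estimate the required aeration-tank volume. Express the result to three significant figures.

V ≈ 535 m³

Steady-state biomass mass balance: V·X·(1 + k_d·θ_c) = Y·Q·(S₀ − S)·θ_c, so V = 0.638 × 2470 × (174 − 5.14) × 16.1 / [3200 × (1 + 0.0932 × 16.1)] = 4.28×10^6 / 8002 = 535.4 m³.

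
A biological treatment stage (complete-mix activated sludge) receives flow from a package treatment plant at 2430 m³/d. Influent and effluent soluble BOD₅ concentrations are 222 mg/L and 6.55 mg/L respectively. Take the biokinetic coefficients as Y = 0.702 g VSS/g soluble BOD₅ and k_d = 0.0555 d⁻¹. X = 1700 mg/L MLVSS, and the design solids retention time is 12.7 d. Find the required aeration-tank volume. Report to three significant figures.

V ≈ 1610 m³

From the SRT design equation V = Y Q (S₀−S) θ_c / [X (1 + k_d θ_c)] = 0.702 × 2430 × (222 − 6.55) × 12.7 / [1700 × (1 + 0.0555 × 12.7)] = 4.67×10^6 / 2898 = 1610 m³.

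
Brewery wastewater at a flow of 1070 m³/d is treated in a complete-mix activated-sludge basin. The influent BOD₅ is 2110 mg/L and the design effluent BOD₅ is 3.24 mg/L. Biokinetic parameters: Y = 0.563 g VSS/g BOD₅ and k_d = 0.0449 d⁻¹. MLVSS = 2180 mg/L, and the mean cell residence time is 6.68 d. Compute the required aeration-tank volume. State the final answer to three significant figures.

V ≈ 2990 m³

From the SRT design equation V = Y Q (S₀−S) θ_c / [X (1 + k_d θ_c)] = 0.563 × 1070 × (2110 − 3.24) × 6.68 / [2180 × (1 + 0.0449 × 6.68)] = 8.48×10^6 / 2834 = 2992 m³.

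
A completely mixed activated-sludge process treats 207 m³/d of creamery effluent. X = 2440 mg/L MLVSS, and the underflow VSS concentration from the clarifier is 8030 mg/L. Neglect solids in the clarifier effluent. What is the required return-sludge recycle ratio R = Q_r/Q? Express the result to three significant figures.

R ≈ 0.436

Solids balance on the clarifier gives (1+R)X = R·X_r, so R = X/(X_r − X) = 2440 / (8030 − 2440) = 0.4365.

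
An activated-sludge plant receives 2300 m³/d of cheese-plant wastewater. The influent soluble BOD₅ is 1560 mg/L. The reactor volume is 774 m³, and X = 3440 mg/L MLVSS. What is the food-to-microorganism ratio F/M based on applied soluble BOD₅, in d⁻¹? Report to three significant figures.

F/M ≈ 1.35 d⁻¹

F/M = applied load / biomass = Q·S₀/(V·X) = 2300 × 1560 / (774.0 × 3440) = 1.348 d⁻¹.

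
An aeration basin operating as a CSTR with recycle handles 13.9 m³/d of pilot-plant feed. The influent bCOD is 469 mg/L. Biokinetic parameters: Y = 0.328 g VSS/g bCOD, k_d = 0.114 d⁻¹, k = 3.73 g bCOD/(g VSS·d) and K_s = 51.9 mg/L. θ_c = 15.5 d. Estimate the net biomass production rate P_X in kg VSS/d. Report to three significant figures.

From the Monod/SRT balance for a CMAS, S = K_s·(1+k_d θ_c)/[θ_c·(Y k − k_d) − 1] = 51.9 × (1 + 0.114 × 15.5) / [15.5 × (0.328 × 3.73 − 0.114) − 1] = 143.6 / 16.20 = 8.867 mg/L.
Correct the yield for decay: Y_obs = Y/(1 + k_d θ_c) = 0.328 / (1 + 0.114 × 15.5) = 0.328 / 2.767 = 0.1185.
Mass of bCOD removed per day: Q(S₀ − S) = 13.9 × 460.1 g/m³ = 6.396 kg/d.
Biomass produced: P_X = Y_obs·Q·ΔS = 0.1185 × 6.396 ≈ 0.7582 kg VSS/d.

P_X ≈ 0.758 kg VSS/d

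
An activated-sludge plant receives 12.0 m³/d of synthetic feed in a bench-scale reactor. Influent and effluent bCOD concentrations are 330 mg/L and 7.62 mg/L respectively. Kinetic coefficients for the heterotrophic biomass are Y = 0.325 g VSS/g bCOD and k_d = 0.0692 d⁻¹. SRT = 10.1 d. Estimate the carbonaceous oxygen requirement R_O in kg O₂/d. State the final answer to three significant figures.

R_O ≈ 2.82 kg O₂/d

The observed yield is Y_obs = Y/(1 + k_d·θ_c) = 0.325 / (1 + 0.0692 × 10.1) = 0.325 / 1.699 = 0.1913 g VSS per g bCOD removed.
Mass of bCOD removed per day: Q(S₀ − S) = 12.0 × 322.4 g/m³ = 3.869 kg/d.
Biomass synthesised: P_X = Y_obs × 3.869 = 0.7400 kg VSS/d.
R_O = Q·(S₀ − S) − 1.42·P_X = 3.869 − 1.42 × 0.7400 = 2.818 kg O₂/d.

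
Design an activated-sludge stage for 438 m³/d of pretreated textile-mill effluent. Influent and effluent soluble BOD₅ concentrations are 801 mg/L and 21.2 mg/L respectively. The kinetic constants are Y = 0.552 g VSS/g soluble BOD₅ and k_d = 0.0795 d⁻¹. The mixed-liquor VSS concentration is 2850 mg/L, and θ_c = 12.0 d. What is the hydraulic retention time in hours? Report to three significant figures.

τ ≈ 22.3 h

Steady-state biomass mass balance: V·X·(1 + k_d·θ_c) = Y·Q·(S₀ − S)·θ_c, so V = 0.552 × 438 × (801 − 21.2) × 12.0 / [2850 × (1 + 0.0795 × 12.0)] = 2.26×10^6 / 5569 = 406.3 m³.
τ = V/Q = 406.3/438 = 0.9275 d, or 22.26 h.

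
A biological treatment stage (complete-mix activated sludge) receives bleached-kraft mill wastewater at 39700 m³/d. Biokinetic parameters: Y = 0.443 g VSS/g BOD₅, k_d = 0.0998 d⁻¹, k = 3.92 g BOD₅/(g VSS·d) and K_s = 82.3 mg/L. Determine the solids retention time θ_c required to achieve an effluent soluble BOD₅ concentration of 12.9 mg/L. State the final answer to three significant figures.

θ_c ≈ 7.38 d

Specific growth rate at S = 12.9 mg/L: μ = YkS/(K_s+S) = 0.443·3.92·12.9/(82.3+12.9) = 0.2353 d⁻¹.
Then 1/θ_c = μ − k_d = 0.2353 − 0.0998 = 0.1355 d⁻¹, giving θ_c = 7.379 d.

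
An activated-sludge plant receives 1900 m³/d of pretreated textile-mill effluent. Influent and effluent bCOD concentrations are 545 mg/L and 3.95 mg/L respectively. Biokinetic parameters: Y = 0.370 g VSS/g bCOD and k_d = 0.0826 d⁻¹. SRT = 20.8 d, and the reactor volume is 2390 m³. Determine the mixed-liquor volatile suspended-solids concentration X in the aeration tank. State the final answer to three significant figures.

X ≈ 1220 mg/L

Solving the biomass balance for X: X = Y Q (S₀−S) θ_c / [V (1+k_d θ_c)] = 0.370 × 1900 × (545 − 3.95) × 20.8 / [2390 × (1 + 0.0826 × 20.8)] = 1218 mg/L.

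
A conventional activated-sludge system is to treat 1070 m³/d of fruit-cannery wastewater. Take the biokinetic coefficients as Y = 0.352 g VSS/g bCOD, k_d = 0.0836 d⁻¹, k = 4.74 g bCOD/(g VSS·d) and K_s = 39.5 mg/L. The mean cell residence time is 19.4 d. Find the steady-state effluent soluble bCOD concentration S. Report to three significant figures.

S ≈ 3.48 mg/L

From the Monod/SRT balance for a CMAS, S = K_s·(1+k_d θ_c)/[θ_c·(Y k − k_d) − 1] = 39.5 × (1 + 0.0836 × 19.4) / [19.4 × (0.352 × 4.74 − 0.0836) − 1] = 103.6 / 29.75 = 3.481 mg/L.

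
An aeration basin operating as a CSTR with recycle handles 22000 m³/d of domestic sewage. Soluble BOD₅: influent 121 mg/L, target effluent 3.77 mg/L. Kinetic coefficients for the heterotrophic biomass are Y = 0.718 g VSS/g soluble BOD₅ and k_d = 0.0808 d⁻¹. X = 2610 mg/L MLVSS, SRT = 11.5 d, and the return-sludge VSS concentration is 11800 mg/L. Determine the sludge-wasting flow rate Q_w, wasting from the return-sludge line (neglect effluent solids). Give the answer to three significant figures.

Q_w ≈ 81.3 m³/d

Rearranging the biomass balance for a CMAS with decay, V = Y·Q·ΔS·θ_c / [X·(1+k_d θ_c)] = 0.718 × 22000 × (121 − 3.77) × 11.5 / [2610 × (1 + 0.0808 × 11.5)] = 2.13×10^7 / 5035 = 4229 m³.
θ_c = V·X/(Q_w·X_r) when wasting from the recycle, so Q_w = V·X/(θ_c·X_r) = 4229 × 2610 / (11.5 × 11800) = 81.34 m³/d.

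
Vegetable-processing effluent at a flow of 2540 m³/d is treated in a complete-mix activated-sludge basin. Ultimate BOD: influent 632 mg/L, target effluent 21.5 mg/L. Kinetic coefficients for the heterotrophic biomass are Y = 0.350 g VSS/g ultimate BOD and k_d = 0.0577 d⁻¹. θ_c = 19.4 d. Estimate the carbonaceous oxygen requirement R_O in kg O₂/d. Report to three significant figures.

The observed yield is Y_obs = Y/(1 + k_d·θ_c) = 0.350 / (1 + 0.0577 × 19.4) = 0.350 / 2.119 = 0.1651 g VSS per g ultimate BOD removed.
Mass of ultimate BOD removed per day: Q(S₀ − S) = 2540 × 610.5 g/m³ = 1551 kg/d.
P_X = Y_obs·Q·(S₀ − S) = 0.1651 × 1551 = 256.1 kg VSS/d.
R_O = Q·(S₀ − S) − 1.42·P_X = 1551 − 1.42 × 256.1 = 1187 kg O₂/d.

R_O ≈ 1190 kg O₂/d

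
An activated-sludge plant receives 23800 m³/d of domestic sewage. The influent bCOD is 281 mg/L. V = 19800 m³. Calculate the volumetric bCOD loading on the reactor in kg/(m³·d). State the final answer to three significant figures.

L_v ≈ 0.338 kg bCOD/(m³·d)

Applied bCOD load per unit volume = Q·S₀/V = (23800 × 281/1000)/19800 = 0.3378 kg bCOD·m⁻³·d⁻¹.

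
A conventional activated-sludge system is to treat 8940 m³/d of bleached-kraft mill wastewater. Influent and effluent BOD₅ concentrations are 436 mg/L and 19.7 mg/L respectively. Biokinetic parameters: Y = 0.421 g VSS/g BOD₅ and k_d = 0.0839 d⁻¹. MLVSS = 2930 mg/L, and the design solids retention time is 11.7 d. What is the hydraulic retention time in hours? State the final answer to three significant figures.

Rearranging the biomass balance for a CMAS with decay, V = Y·Q·ΔS·θ_c / [X·(1+k_d θ_c)] = 0.421 × 8940 × (436 − 19.7) × 11.7 / [2930 × (1 + 0.0839 × 11.7)] = 1.83×10^7 / 5806 = 3157 m³.
Hydraulic retention time τ = V/Q = 3157 / 8940 = 0.3532 d = 8.476 h.

τ ≈ 8.48 h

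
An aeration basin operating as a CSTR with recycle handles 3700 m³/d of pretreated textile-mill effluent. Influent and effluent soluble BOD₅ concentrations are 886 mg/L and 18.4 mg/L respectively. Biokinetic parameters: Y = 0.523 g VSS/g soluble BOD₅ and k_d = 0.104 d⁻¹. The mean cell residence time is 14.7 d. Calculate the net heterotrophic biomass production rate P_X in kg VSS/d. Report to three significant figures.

Correct the yield for decay: Y_obs = Y/(1 + k_d θ_c) = 0.523 / (1 + 0.104 × 14.7) = 0.523 / 2.529 = 0.2068.
Q·(S₀ − S) = 3700 × (886 − 18.4) × 10⁻³ = 3210 kg/d removed.
So the net sludge growth is P_X = 0.2068 × 3210 = 663.9 kg VSS/d.

P_X ≈ 664 kg VSS/d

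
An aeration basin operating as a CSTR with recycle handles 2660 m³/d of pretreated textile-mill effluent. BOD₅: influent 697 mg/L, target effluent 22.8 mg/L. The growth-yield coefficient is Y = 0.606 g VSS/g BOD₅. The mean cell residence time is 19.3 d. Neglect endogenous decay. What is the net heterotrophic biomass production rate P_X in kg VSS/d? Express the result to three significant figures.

With endogenous decay neglected, the observed yield equals the true yield: Y_obs = Y = 0.606 g VSS/g BOD₅.
ΔS = 697 − 22.8 = 674.2 mg/L, so the substrate removal rate is 2660 × 674.2/1000 = 1793 kg BOD₅/d.
Biomass produced: P_X = Y_obs·Q·ΔS = 0.6060 × 1793 ≈ 1087 kg VSS/d.

P_X ≈ 1090 kg VSS/d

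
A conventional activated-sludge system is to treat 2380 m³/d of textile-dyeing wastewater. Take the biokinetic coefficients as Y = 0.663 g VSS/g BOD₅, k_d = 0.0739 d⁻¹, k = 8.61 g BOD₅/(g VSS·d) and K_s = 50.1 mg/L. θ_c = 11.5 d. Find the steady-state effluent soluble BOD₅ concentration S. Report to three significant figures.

From the Monod/SRT balance for a CMAS, S = K_s·(1+k_d θ_c)/[θ_c·(Y k − k_d) − 1] = 50.1 × (1 + 0.0739 × 11.5) / [11.5 × (0.663 × 8.61 − 0.0739) − 1] = 92.68 / 63.80 = 1.453 mg/L.

S ≈ 1.45 mg/L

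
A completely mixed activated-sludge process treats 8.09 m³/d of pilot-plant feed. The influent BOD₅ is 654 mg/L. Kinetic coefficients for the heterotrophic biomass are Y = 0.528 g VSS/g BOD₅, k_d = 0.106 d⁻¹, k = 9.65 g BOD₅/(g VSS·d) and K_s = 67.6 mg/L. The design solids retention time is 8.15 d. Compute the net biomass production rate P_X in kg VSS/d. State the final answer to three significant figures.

Effluent substrate depends only on kinetics and SRT: S = K_s(1 + k_d θ_c) / [θ_c(Yk − k_d) − 1] = 67.6 × (1 + 0.106 × 8.15) / [8.15 × (0.528 × 9.65 − 0.106) − 1] = 126.0 / 39.66 = 3.177 mg/L.
Observed yield with endogenous decay: Y_obs = Y / (1 + k_d·θ_c) = 0.528 / (1 + 0.106 × 8.15) = 0.528 / 1.864 = 0.2833 g VSS/g BOD₅.
ΔS = 654 − 3.18 = 650.8 mg/L, so the substrate removal rate is 8.09 × 650.8/1000 = 5.265 kg BOD₅/d.
Biomass produced: P_X = Y_obs·Q·ΔS = 0.2833 × 5.265 ≈ 1.491 kg VSS/d.

P_X ≈ 1.49 kg VSS/d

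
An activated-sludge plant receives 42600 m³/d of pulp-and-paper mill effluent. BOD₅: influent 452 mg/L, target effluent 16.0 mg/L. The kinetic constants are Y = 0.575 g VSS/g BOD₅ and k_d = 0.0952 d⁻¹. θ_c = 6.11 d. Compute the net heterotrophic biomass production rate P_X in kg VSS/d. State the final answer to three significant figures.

Observed yield with endogenous decay: Y_obs = Y / (1 + k_d·θ_c) = 0.575 / (1 + 0.0952 × 6.11) = 0.575 / 1.582 = 0.3635 g VSS/g BOD₅.
Substrate removed = Q·(S₀ − S) = 42600 m³/d × (452 − 16.0) g/m³ = 1.86×10^7 g/d = 18574 kg/d.
P_X = Y_obs · Q(S₀ − S) = 0.3635 × 18574 = 6752 kg VSS/d.

P_X ≈ 6750 kg VSS/d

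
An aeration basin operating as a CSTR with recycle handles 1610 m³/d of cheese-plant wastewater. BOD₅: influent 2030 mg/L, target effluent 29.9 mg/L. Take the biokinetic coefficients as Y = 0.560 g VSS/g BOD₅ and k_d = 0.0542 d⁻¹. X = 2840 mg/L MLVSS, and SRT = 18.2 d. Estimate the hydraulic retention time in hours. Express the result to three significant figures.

Steady-state biomass mass balance: V·X·(1 + k_d·θ_c) = Y·Q·(S₀ − S)·θ_c, so V = 0.560 × 1610 × (2030 − 29.9) × 18.2 / [2840 × (1 + 0.0542 × 18.2)] = 3.28×10^7 / 5641 = 5818 m³.
τ = V/Q = 5818/1610 = 3.613 d, or 86.72 h.

τ ≈ 86.7 h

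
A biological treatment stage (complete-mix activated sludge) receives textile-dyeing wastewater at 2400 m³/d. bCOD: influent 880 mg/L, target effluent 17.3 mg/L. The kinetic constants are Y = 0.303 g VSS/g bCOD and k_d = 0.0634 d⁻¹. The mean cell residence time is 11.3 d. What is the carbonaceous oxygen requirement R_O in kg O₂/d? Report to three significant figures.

R_O ≈ 1550 kg O₂/d

The observed yield is Y_obs = Y/(1 + k_d·θ_c) = 0.303 / (1 + 0.0634 × 11.3) = 0.303 / 1.716 = 0.1765 g VSS per g bCOD removed.
Q·(S₀ − S) = 2400 × (880 − 17.3) × 10⁻³ = 2070 kg/d removed.
Biomass synthesised: P_X = Y_obs × 2070 = 365.5 kg VSS/d.
Carbonaceous O₂ demand = substrate oxidised − cell-mass equivalent = 2070 − 1.42 × 365.5 = 1551 kg O₂/d.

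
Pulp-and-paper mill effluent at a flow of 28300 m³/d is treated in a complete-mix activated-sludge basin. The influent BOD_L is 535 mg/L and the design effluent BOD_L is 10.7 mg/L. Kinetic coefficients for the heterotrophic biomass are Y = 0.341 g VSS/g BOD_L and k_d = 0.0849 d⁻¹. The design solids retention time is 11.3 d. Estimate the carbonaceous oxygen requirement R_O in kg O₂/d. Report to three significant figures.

R_O ≈ 11200 kg O₂/d

The observed yield is Y_obs = Y/(1 + k_d·θ_c) = 0.341 / (1 + 0.0849 × 11.3) = 0.341 / 1.959 = 0.1740 g VSS per g BOD_L removed.
Mass of BOD_L removed per day: Q(S₀ − S) = 28300 × 524.3 g/m³ = 14838 kg/d.
Biomass synthesised: P_X = Y_obs × 14838 = 2582 kg VSS/d.
R_O = Q·(S₀ − S) − 1.42·P_X = 14838 − 1.42 × 2582 = 11171 kg O₂/d.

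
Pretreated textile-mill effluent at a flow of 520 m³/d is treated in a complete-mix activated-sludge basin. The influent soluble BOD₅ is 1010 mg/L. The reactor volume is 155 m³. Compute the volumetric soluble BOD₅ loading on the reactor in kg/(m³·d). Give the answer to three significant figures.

L_v ≈ 3.39 kg soluble BOD₅/(m³·d)

Volumetric loading L_v = Q·S₀ / V = 520 × 1010 g/m³ / 155.0 m³ = 3388 g/(m³·d) = 3.388 kg soluble BOD₅/(m³·d).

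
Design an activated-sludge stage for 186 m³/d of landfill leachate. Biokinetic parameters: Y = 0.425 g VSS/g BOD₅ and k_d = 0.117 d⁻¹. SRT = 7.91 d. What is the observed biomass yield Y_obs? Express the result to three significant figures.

Y_obs = Y / (1 + k_d θ_c) = 0.425 / (1 + 0.117 × 7.91) = 0.425 / 1.925 = 0.2207.

Y_obs ≈ 0.221 g VSS/g BOD₅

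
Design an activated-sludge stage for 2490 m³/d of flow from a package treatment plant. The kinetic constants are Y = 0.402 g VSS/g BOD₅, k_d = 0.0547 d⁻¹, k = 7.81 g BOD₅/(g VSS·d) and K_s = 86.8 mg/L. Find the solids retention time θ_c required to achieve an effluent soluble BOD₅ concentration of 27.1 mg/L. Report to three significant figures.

θ_c ≈ 1.44 d

Specific growth rate at S = 27.1 mg/L: μ = YkS/(K_s+S) = 0.402·7.81·27.1/(86.8+27.1) = 0.7470 d⁻¹.
θ_c = 1/(μ − k_d) = 1/(0.7470 − 0.0547) = 1/0.6923 = 1.444 d.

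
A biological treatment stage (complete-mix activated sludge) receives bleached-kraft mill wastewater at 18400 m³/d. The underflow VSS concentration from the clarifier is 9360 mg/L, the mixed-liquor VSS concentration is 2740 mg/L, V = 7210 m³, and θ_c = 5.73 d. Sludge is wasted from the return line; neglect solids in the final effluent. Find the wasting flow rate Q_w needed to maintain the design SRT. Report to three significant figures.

Wasting from the return line (neglecting effluent solids): Q_w = V·X / (θ_c·X_r) = 7210 × 2740 / (5.73 × 9360) = 368.3 m³/d.

Q_w ≈ 368 m³/d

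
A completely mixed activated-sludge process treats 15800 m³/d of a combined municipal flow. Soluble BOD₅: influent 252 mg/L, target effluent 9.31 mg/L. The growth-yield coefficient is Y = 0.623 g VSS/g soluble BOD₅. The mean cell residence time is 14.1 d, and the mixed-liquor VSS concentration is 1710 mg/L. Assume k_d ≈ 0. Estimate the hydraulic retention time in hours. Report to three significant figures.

V·X = Y·Q·ΔS·θ_c gives V = 0.623 × 15800 × (252 − 9.31) × 14.1 / 1710 = 19698 m³.
HRT = V/Q = 19698 m³ / 15800 m³·d⁻¹ = 1.247 d × 24 = 29.92 h.

τ ≈ 29.9 h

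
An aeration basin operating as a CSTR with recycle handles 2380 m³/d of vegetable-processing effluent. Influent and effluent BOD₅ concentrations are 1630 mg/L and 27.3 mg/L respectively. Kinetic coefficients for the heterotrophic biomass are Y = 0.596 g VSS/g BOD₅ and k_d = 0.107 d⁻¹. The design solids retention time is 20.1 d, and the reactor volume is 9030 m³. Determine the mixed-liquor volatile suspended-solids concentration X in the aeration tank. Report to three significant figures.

From V·X·(1 + k_d·θ_c) = Y·Q·(S₀ − S)·θ_c: X = 0.596 × 2380 × (1630 − 27.3) × 20.1 / [9030 × (1 + 0.107 × 20.1)] = 1606 mg/L.

X ≈ 1610 mg/L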